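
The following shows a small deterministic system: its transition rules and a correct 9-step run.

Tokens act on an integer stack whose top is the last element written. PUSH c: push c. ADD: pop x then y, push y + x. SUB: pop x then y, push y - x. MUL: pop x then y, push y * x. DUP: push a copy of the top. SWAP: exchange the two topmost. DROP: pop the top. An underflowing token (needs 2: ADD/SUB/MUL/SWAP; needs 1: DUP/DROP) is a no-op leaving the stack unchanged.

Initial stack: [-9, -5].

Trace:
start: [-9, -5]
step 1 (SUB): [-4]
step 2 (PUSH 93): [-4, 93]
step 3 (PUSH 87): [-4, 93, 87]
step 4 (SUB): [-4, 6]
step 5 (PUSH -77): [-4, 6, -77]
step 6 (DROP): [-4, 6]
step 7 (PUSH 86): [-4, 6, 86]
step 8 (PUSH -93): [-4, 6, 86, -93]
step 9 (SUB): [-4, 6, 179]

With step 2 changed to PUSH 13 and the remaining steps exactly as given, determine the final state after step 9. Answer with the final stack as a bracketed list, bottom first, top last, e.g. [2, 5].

[-4, -74, 179]

(re-executing from step 2 with the substitution; state before step 2: [-4])
step 2 (PUSH 13): [-4, 13]
step 3 (PUSH 87): [-4, 13, 87]
step 4 (SUB): [-4, -74]
step 5 (PUSH -77): [-4, -74, -77]
step 6 (DROP): [-4, -74]
step 7 (PUSH 86): [-4, -74, 86]
step 8 (PUSH -93): [-4, -74, 86, -93]
step 9 (SUB): [-4, -74, 179]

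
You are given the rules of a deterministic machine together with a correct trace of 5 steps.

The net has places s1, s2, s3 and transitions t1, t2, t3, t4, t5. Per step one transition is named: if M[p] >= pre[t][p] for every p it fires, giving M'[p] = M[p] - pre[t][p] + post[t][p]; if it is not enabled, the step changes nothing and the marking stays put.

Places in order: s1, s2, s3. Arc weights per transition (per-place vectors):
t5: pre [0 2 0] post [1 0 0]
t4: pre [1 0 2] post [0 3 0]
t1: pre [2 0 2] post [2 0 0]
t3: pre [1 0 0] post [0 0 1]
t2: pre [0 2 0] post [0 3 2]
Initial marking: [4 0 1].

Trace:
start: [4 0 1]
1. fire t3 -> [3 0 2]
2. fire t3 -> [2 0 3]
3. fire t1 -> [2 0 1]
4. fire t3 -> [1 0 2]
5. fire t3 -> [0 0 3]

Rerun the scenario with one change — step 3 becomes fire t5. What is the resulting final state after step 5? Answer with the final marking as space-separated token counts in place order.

(re-executing from step 3 with the substitution; state before step 3: [2 0 3])
3. fire t5 -> [2 0 3]
4. fire t3 -> [1 0 4]
5. fire t3 -> [0 0 5]

0 0 5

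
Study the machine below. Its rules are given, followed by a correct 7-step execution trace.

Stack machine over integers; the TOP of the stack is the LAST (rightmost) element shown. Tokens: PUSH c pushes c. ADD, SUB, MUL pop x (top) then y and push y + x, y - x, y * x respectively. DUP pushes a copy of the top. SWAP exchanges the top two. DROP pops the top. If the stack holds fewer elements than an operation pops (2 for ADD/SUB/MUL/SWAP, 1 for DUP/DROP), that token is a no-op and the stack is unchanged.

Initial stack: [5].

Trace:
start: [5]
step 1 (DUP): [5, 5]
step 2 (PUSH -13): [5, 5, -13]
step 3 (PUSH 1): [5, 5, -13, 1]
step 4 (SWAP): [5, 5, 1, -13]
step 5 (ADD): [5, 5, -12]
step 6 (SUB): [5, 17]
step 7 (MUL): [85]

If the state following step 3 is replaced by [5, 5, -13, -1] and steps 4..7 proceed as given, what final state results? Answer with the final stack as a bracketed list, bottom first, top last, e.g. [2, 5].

state after step 3 := [5, 5, -13, -1]
step 4 (SWAP): [5, 5, -1, -13]
step 5 (ADD): [5, 5, -14]
step 6 (SUB): [5, 19]
step 7 (MUL): [95]

[95]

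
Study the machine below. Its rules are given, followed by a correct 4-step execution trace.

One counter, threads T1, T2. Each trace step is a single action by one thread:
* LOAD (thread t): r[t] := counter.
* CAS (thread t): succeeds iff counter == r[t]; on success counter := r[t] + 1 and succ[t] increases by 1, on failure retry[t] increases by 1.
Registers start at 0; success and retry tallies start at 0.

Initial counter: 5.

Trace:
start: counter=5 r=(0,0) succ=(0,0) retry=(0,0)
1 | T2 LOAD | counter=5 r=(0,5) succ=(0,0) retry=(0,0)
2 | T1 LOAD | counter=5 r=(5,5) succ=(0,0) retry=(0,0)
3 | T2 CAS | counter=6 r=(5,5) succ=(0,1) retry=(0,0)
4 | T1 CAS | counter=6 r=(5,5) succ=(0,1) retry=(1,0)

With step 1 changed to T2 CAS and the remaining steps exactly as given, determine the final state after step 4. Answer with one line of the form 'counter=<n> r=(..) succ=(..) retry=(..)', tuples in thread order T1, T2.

counter=6 r=(5,0) succ=(1,0) retry=(0,2)

(re-executing from step 1 with the substitution; state before step 1: counter=5 r=(0,0) succ=(0,0) retry=(0,0))
1 | T2 CAS | counter=5 r=(0,0) succ=(0,0) retry=(0,1)
2 | T1 LOAD | counter=5 r=(5,0) succ=(0,0) retry=(0,1)
3 | T2 CAS | counter=5 r=(5,0) succ=(0,0) retry=(0,2)
4 | T1 CAS | counter=6 r=(5,0) succ=(1,0) retry=(0,2)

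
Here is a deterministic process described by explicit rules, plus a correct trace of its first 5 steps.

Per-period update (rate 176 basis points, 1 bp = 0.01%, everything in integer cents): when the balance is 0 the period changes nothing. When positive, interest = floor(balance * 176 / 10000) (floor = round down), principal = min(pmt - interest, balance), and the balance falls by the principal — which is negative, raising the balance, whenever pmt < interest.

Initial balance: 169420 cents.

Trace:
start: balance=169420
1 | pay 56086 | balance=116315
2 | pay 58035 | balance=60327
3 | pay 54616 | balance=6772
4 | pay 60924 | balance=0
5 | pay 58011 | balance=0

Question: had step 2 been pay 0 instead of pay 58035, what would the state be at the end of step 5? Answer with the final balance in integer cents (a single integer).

(re-executing from step 2 with the substitution; state before step 2: balance=116315)
2 | pay 0 | balance=118362
3 | pay 54616 | balance=65829
4 | pay 60924 | balance=6063
5 | pay 58011 | balance=0

0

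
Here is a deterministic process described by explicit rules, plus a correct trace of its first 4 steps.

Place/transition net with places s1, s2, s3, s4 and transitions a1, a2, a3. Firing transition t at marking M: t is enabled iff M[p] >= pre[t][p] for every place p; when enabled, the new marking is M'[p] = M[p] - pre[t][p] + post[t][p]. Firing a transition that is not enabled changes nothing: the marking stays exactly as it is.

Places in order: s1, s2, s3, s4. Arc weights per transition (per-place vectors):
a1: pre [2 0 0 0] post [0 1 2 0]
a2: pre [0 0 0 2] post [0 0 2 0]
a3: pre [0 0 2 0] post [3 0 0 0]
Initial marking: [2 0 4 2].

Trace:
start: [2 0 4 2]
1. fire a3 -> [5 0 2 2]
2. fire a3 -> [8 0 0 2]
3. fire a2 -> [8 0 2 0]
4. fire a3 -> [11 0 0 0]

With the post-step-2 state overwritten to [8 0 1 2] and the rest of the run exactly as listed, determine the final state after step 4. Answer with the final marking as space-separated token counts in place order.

11 0 1 0

state after step 2 := [8 0 1 2]
3. fire a2 -> [8 0 3 0]
4. fire a3 -> [11 0 1 0]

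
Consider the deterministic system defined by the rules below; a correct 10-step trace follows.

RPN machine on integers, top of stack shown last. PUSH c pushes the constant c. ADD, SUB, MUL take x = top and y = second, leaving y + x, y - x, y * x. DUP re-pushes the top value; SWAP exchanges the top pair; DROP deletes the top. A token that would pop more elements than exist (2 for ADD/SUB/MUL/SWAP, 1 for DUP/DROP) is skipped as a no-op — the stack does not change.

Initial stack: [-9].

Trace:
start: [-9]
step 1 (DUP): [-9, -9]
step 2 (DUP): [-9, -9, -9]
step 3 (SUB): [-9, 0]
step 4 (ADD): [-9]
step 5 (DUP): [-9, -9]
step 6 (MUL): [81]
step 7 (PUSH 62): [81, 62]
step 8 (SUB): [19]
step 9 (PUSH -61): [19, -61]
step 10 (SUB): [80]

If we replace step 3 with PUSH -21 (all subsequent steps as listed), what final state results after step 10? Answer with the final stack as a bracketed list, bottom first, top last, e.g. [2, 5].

(re-executing from step 3 with the substitution; state before step 3: [-9, -9, -9])
step 3 (PUSH -21): [-9, -9, -9, -21]
step 4 (ADD): [-9, -9, -30]
step 5 (DUP): [-9, -9, -30, -30]
step 6 (MUL): [-9, -9, 900]
step 7 (PUSH 62): [-9, -9, 900, 62]
step 8 (SUB): [-9, -9, 838]
step 9 (PUSH -61): [-9, -9, 838, -61]
step 10 (SUB): [-9, -9, 899]

[-9, -9, 899]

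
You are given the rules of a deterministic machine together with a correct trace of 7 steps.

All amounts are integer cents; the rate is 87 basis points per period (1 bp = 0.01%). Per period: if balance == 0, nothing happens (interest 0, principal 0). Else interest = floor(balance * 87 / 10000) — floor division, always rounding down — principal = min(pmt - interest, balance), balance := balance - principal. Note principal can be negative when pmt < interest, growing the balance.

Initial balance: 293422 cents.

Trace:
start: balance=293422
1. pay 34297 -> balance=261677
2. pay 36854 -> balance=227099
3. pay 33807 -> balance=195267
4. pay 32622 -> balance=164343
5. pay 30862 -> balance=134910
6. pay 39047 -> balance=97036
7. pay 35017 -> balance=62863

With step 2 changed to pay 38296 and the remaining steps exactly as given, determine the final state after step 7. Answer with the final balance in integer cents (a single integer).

61359

(re-executing from step 2 with the substitution; state before step 2: balance=261677)
2. pay 38296 -> balance=225657
3. pay 33807 -> balance=193813
4. pay 32622 -> balance=162877
5. pay 30862 -> balance=133432
6. pay 39047 -> balance=95545
7. pay 35017 -> balance=61359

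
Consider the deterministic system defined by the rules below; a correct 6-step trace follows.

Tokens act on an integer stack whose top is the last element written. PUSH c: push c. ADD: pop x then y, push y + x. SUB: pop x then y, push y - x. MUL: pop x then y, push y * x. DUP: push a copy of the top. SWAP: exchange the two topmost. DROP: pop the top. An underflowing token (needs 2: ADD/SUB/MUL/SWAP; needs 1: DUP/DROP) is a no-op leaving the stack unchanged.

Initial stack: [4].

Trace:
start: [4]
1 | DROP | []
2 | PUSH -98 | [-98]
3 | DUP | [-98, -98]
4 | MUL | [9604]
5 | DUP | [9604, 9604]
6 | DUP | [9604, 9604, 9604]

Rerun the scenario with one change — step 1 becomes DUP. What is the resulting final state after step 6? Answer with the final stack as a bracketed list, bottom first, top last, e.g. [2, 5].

[4, 4, 9604, 9604, 9604]

(re-executing from step 1 with the substitution; state before step 1: [4])
1 | DUP | [4, 4]
2 | PUSH -98 | [4, 4, -98]
3 | DUP | [4, 4, -98, -98]
4 | MUL | [4, 4, 9604]
5 | DUP | [4, 4, 9604, 9604]
6 | DUP | [4, 4, 9604, 9604, 9604]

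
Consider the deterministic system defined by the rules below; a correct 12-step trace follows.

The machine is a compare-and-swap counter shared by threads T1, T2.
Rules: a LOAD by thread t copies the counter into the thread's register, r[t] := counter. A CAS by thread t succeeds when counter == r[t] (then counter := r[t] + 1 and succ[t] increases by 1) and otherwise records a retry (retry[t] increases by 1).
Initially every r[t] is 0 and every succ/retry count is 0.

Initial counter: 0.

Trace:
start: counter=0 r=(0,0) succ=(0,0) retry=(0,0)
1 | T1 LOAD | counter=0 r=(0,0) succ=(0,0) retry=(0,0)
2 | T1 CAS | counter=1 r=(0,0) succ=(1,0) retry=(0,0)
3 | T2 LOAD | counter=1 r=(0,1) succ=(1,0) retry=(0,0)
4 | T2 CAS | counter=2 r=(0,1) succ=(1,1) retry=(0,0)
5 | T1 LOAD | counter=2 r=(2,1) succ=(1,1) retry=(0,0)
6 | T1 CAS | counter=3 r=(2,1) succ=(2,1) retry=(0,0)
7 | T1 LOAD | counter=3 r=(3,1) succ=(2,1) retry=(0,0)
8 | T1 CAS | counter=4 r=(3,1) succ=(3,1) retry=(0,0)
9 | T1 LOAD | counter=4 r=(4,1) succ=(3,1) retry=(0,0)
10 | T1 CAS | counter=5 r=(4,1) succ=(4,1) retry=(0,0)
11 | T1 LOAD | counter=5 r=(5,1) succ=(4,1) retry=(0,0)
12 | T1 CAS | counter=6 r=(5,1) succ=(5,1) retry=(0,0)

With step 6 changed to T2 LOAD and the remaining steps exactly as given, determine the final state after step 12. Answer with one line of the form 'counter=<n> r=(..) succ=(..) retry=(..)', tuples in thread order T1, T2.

(re-executing from step 6 with the substitution; state before step 6: counter=2 r=(2,1) succ=(1,1) retry=(0,0))
6 | T2 LOAD | counter=2 r=(2,2) succ=(1,1) retry=(0,0)
7 | T1 LOAD | counter=2 r=(2,2) succ=(1,1) retry=(0,0)
8 | T1 CAS | counter=3 r=(2,2) succ=(2,1) retry=(0,0)
9 | T1 LOAD | counter=3 r=(3,2) succ=(2,1) retry=(0,0)
10 | T1 CAS | counter=4 r=(3,2) succ=(3,1) retry=(0,0)
11 | T1 LOAD | counter=4 r=(4,2) succ=(3,1) retry=(0,0)
12 | T1 CAS | counter=5 r=(4,2) succ=(4,1) retry=(0,0)

counter=5 r=(4,2) succ=(4,1) retry=(0,0)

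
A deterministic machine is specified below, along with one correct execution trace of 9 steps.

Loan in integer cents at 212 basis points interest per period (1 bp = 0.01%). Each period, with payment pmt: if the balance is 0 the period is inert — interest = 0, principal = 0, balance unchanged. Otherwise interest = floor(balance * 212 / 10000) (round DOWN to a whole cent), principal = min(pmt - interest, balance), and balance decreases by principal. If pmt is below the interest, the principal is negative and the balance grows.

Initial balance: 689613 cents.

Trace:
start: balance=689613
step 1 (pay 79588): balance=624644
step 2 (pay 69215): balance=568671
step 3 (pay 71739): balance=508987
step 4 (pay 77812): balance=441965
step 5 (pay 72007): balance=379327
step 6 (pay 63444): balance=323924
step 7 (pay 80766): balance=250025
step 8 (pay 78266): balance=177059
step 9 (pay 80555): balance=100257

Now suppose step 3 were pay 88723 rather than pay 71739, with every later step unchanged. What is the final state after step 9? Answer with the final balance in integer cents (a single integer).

80994

(re-executing from step 3 with the substitution; state before step 3: balance=568671)
step 3 (pay 88723): balance=492003
step 4 (pay 77812): balance=424621
step 5 (pay 72007): balance=361615
step 6 (pay 63444): balance=305837
step 7 (pay 80766): balance=231554
step 8 (pay 78266): balance=158196
step 9 (pay 80555): balance=80994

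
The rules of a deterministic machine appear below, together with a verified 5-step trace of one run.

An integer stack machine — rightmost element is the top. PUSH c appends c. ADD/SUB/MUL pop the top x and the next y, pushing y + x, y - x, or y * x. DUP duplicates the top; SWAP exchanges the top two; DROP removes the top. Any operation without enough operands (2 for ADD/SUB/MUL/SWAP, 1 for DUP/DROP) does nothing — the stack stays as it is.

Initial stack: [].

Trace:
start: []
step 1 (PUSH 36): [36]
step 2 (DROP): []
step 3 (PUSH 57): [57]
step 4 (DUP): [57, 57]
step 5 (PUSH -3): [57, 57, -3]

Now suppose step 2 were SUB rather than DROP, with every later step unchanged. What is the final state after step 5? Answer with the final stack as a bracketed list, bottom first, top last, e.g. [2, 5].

[36, 57, 57, -3]

(re-executing from step 2 with the substitution; state before step 2: [36])
step 2 (SUB): [36]
step 3 (PUSH 57): [36, 57]
step 4 (DUP): [36, 57, 57]
step 5 (PUSH -3): [36, 57, 57, -3]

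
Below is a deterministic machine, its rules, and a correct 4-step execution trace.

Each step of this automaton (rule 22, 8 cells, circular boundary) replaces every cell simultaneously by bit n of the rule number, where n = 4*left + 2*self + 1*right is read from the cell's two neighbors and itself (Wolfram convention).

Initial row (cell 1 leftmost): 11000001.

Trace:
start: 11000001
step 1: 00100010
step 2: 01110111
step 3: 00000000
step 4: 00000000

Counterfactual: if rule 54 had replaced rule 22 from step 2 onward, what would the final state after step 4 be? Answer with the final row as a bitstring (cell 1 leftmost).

11011101

(re-executing steps 2..4 under rule 54; state before step 2: 00100010)
step 2: 01110111
step 3: 10001000
step 4: 11011101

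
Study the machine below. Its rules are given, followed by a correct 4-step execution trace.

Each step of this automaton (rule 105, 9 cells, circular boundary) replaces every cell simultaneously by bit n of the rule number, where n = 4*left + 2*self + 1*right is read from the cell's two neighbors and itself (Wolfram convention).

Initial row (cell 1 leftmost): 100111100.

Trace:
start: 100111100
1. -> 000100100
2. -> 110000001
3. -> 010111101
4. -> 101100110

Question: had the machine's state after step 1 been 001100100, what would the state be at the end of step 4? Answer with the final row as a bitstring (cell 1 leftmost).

state after step 1 := 001100100
2. -> 101100001
3. -> 111101101
4. -> 000111111

000111111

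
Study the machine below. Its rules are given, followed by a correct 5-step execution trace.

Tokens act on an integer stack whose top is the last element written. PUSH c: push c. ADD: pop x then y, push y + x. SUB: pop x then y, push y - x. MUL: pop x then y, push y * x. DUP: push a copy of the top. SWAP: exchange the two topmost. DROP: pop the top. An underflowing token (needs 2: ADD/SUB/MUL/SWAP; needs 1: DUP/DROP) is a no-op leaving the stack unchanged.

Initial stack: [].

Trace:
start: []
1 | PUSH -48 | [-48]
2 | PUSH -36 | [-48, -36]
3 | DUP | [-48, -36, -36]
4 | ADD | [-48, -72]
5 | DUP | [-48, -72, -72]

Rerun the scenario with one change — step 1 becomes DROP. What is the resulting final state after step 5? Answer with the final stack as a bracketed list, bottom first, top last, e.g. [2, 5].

[-72, -72]

(re-executing from step 1 with the substitution; state before step 1: [])
1 | DROP | []
2 | PUSH -36 | [-36]
3 | DUP | [-36, -36]
4 | ADD | [-72]
5 | DUP | [-72, -72]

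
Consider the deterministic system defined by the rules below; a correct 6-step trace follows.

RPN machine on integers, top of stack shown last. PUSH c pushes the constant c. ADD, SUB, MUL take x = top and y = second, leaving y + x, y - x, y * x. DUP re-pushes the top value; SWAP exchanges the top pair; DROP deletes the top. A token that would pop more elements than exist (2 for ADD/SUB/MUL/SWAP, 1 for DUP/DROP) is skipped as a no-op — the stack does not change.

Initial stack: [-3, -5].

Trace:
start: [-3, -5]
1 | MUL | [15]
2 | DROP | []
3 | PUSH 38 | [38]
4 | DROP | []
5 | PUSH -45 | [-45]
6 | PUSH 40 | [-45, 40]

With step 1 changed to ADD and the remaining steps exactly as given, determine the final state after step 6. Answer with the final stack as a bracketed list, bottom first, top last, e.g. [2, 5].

(re-executing from step 1 with the substitution; state before step 1: [-3, -5])
1 | ADD | [-8]
2 | DROP | []
3 | PUSH 38 | [38]
4 | DROP | []
5 | PUSH -45 | [-45]
6 | PUSH 40 | [-45, 40]

[-45, 40]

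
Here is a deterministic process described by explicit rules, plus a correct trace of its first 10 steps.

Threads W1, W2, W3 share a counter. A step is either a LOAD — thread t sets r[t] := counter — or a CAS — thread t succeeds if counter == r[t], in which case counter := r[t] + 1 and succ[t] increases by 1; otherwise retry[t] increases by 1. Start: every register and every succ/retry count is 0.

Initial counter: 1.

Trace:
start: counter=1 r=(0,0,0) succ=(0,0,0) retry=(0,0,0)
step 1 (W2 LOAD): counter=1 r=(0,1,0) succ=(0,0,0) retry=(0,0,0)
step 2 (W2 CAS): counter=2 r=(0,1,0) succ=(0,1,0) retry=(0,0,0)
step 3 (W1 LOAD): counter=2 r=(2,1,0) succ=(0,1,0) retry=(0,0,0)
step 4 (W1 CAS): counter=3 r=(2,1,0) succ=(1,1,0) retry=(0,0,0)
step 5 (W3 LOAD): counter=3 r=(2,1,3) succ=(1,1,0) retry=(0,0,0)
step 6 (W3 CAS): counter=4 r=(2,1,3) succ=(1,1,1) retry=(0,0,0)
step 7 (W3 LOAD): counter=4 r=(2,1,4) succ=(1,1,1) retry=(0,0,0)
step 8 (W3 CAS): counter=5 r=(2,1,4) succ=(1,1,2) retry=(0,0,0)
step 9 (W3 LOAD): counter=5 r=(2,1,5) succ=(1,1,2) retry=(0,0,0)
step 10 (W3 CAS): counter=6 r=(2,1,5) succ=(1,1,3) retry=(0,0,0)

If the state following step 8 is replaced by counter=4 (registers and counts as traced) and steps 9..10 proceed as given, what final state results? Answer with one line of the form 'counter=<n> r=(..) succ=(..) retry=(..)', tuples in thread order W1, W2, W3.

state after step 8 := counter=4 r=(2,1,4) succ=(1,1,2) retry=(0,0,0)
step 9 (W3 LOAD): counter=4 r=(2,1,4) succ=(1,1,2) retry=(0,0,0)
step 10 (W3 CAS): counter=5 r=(2,1,4) succ=(1,1,3) retry=(0,0,0)

counter=5 r=(2,1,4) succ=(1,1,3) retry=(0,0,0)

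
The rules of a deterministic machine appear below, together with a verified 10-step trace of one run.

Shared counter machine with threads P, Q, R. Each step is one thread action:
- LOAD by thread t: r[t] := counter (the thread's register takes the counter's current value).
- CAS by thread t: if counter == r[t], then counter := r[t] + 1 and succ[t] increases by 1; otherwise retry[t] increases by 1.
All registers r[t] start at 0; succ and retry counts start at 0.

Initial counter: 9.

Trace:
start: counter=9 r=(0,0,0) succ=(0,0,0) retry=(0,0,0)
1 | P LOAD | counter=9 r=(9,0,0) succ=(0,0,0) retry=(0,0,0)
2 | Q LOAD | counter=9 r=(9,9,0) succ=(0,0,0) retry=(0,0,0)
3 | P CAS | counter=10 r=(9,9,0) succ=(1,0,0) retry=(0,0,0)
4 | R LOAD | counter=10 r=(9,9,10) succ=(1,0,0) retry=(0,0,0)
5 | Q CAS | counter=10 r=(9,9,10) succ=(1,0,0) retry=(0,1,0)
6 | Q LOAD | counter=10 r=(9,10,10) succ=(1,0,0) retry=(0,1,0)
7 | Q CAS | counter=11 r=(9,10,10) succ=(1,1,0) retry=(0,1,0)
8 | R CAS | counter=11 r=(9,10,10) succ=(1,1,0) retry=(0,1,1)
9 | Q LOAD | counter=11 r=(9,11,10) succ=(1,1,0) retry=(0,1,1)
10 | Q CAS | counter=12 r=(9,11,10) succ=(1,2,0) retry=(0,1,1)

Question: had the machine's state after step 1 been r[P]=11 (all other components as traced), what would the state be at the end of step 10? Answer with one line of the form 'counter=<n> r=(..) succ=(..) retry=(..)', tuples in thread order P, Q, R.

state after step 1 := counter=9 r=(11,0,0) succ=(0,0,0) retry=(0,0,0)
2 | Q LOAD | counter=9 r=(11,9,0) succ=(0,0,0) retry=(0,0,0)
3 | P CAS | counter=9 r=(11,9,0) succ=(0,0,0) retry=(1,0,0)
4 | R LOAD | counter=9 r=(11,9,9) succ=(0,0,0) retry=(1,0,0)
5 | Q CAS | counter=10 r=(11,9,9) succ=(0,1,0) retry=(1,0,0)
6 | Q LOAD | counter=10 r=(11,10,9) succ=(0,1,0) retry=(1,0,0)
7 | Q CAS | counter=11 r=(11,10,9) succ=(0,2,0) retry=(1,0,0)
8 | R CAS | counter=11 r=(11,10,9) succ=(0,2,0) retry=(1,0,1)
9 | Q LOAD | counter=11 r=(11,11,9) succ=(0,2,0) retry=(1,0,1)
10 | Q CAS | counter=12 r=(11,11,9) succ=(0,3,0) retry=(1,0,1)

counter=12 r=(11,11,9) succ=(0,3,0) retry=(1,0,1)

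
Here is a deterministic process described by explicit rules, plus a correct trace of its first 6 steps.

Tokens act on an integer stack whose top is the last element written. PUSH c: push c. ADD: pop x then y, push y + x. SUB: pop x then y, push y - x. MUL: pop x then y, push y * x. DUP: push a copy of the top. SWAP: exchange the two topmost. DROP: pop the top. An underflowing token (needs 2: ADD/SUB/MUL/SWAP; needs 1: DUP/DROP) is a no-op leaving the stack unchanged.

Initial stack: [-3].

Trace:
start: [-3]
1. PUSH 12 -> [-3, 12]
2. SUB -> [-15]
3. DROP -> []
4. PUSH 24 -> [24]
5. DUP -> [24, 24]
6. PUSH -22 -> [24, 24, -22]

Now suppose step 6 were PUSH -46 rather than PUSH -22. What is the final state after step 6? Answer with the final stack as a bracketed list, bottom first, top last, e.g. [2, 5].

[24, 24, -46]

(re-executing from step 6 with the substitution; state before step 6: [24, 24])
6. PUSH -46 -> [24, 24, -46]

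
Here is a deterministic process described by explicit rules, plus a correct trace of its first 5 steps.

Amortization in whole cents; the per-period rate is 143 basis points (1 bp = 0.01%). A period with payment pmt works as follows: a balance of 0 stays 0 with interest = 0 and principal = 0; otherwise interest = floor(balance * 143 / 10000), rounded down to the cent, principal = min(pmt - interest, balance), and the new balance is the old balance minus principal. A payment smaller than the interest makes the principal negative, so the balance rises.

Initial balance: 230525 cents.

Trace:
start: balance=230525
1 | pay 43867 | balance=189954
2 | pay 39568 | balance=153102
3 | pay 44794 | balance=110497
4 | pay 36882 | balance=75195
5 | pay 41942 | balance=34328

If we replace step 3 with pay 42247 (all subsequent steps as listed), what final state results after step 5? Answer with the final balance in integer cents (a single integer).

36948

(re-executing from step 3 with the substitution; state before step 3: balance=153102)
3 | pay 42247 | balance=113044
4 | pay 36882 | balance=77778
5 | pay 41942 | balance=36948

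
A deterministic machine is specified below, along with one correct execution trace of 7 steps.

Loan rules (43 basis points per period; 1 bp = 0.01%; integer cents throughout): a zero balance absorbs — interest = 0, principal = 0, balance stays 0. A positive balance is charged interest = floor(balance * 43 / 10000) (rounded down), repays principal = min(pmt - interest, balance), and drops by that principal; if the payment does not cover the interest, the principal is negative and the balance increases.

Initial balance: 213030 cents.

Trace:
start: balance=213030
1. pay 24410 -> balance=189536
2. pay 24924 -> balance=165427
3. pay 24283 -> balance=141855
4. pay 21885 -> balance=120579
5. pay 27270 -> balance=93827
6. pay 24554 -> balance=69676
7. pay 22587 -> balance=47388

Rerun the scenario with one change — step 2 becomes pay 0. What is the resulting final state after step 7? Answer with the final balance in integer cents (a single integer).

72853

(re-executing from step 2 with the substitution; state before step 2: balance=189536)
2. pay 0 -> balance=190351
3. pay 24283 -> balance=166886
4. pay 21885 -> balance=145718
5. pay 27270 -> balance=119074
6. pay 24554 -> balance=95032
7. pay 22587 -> balance=72853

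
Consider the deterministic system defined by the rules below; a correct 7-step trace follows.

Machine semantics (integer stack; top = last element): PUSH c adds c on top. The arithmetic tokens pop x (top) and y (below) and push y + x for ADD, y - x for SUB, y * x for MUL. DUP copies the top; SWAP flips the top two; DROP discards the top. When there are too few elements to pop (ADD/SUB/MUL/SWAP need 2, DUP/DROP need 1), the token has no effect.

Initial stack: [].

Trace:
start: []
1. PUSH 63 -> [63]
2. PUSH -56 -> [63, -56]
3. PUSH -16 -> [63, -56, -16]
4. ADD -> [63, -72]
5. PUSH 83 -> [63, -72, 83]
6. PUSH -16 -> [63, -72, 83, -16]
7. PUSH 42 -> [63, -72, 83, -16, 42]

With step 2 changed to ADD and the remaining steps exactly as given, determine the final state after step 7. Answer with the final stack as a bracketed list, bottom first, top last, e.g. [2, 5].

[47, 83, -16, 42]

(re-executing from step 2 with the substitution; state before step 2: [63])
2. ADD -> [63]
3. PUSH -16 -> [63, -16]
4. ADD -> [47]
5. PUSH 83 -> [47, 83]
6. PUSH -16 -> [47, 83, -16]
7. PUSH 42 -> [47, 83, -16, 42]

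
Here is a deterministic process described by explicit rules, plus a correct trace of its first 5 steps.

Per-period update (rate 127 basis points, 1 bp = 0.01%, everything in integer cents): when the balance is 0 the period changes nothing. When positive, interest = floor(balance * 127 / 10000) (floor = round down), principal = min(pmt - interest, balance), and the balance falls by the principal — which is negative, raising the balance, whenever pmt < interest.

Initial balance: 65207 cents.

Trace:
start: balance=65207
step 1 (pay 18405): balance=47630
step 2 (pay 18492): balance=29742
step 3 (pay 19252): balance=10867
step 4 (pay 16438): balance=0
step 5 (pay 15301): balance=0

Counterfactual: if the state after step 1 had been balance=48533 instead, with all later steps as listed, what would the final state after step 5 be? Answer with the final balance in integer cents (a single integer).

0

state after step 1 := balance=48533
step 2 (pay 18492): balance=30657
step 3 (pay 19252): balance=11794
step 4 (pay 16438): balance=0
step 5 (pay 15301): balance=0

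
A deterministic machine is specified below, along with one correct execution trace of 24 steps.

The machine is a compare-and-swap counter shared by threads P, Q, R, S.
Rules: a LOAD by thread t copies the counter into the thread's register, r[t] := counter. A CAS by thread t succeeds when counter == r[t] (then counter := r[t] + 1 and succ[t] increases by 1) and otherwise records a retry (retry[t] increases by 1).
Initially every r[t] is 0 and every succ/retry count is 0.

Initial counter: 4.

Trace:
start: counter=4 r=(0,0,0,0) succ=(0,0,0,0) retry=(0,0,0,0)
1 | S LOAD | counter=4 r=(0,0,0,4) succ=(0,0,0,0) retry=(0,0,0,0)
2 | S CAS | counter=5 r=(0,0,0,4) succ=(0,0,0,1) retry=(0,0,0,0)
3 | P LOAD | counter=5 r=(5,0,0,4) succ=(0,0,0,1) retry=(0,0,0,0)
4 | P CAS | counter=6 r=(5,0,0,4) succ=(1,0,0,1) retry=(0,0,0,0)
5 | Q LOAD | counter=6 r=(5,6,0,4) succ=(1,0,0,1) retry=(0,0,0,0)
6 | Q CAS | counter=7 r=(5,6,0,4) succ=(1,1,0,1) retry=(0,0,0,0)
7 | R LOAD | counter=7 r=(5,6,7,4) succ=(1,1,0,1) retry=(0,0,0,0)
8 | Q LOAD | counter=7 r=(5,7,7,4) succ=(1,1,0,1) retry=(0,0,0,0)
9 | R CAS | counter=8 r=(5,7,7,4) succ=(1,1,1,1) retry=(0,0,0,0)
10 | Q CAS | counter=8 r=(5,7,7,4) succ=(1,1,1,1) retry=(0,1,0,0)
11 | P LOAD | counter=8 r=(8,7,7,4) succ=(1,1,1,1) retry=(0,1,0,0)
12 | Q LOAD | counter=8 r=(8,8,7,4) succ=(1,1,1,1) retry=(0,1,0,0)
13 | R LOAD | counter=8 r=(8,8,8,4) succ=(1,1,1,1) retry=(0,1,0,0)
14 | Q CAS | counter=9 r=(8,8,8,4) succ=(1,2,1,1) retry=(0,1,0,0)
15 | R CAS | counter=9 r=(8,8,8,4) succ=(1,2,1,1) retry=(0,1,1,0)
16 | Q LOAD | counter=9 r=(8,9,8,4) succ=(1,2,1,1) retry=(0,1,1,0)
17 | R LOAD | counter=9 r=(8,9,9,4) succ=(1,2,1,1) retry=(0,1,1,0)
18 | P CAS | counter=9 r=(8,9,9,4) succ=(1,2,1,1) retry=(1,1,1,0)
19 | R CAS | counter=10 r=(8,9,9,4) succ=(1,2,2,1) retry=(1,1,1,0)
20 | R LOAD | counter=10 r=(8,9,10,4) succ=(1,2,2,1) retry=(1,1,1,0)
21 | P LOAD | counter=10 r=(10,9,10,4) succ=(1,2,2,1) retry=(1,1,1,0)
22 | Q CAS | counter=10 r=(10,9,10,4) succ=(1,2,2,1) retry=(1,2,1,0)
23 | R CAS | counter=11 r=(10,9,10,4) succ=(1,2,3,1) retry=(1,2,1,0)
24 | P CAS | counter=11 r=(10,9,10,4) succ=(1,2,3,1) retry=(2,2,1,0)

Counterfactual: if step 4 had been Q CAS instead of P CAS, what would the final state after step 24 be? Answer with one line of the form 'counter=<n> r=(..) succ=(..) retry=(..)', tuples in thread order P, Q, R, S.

(re-executing from step 4 with the substitution; state before step 4: counter=5 r=(5,0,0,4) succ=(0,0,0,1) retry=(0,0,0,0))
4 | Q CAS | counter=5 r=(5,0,0,4) succ=(0,0,0,1) retry=(0,1,0,0)
5 | Q LOAD | counter=5 r=(5,5,0,4) succ=(0,0,0,1) retry=(0,1,0,0)
6 | Q CAS | counter=6 r=(5,5,0,4) succ=(0,1,0,1) retry=(0,1,0,0)
7 | R LOAD | counter=6 r=(5,5,6,4) succ=(0,1,0,1) retry=(0,1,0,0)
8 | Q LOAD | counter=6 r=(5,6,6,4) succ=(0,1,0,1) retry=(0,1,0,0)
9 | R CAS | counter=7 r=(5,6,6,4) succ=(0,1,1,1) retry=(0,1,0,0)
10 | Q CAS | counter=7 r=(5,6,6,4) succ=(0,1,1,1) retry=(0,2,0,0)
11 | P LOAD | counter=7 r=(7,6,6,4) succ=(0,1,1,1) retry=(0,2,0,0)
12 | Q LOAD | counter=7 r=(7,7,6,4) succ=(0,1,1,1) retry=(0,2,0,0)
13 | R LOAD | counter=7 r=(7,7,7,4) succ=(0,1,1,1) retry=(0,2,0,0)
14 | Q CAS | counter=8 r=(7,7,7,4) succ=(0,2,1,1) retry=(0,2,0,0)
15 | R CAS | counter=8 r=(7,7,7,4) succ=(0,2,1,1) retry=(0,2,1,0)
16 | Q LOAD | counter=8 r=(7,8,7,4) succ=(0,2,1,1) retry=(0,2,1,0)
17 | R LOAD | counter=8 r=(7,8,8,4) succ=(0,2,1,1) retry=(0,2,1,0)
18 | P CAS | counter=8 r=(7,8,8,4) succ=(0,2,1,1) retry=(1,2,1,0)
19 | R CAS | counter=9 r=(7,8,8,4) succ=(0,2,2,1) retry=(1,2,1,0)
20 | R LOAD | counter=9 r=(7,8,9,4) succ=(0,2,2,1) retry=(1,2,1,0)
21 | P LOAD | counter=9 r=(9,8,9,4) succ=(0,2,2,1) retry=(1,2,1,0)
22 | Q CAS | counter=9 r=(9,8,9,4) succ=(0,2,2,1) retry=(1,3,1,0)
23 | R CAS | counter=10 r=(9,8,9,4) succ=(0,2,3,1) retry=(1,3,1,0)
24 | P CAS | counter=10 r=(9,8,9,4) succ=(0,2,3,1) retry=(2,3,1,0)

counter=10 r=(9,8,9,4) succ=(0,2,3,1) retry=(2,3,1,0)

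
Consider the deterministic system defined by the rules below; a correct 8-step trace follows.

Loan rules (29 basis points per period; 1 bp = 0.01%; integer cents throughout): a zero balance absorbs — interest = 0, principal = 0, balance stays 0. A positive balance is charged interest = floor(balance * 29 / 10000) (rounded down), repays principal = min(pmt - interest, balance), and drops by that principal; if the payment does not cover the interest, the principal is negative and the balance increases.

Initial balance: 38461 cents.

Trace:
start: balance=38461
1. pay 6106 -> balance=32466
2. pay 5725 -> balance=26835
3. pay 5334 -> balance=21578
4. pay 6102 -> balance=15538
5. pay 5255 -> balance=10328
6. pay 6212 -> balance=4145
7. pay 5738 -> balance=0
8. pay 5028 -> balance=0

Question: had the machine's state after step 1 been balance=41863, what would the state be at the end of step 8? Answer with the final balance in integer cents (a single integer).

2975

state after step 1 := balance=41863
2. pay 5725 -> balance=36259
3. pay 5334 -> balance=31030
4. pay 6102 -> balance=25017
5. pay 5255 -> balance=19834
6. pay 6212 -> balance=13679
7. pay 5738 -> balance=7980
8. pay 5028 -> balance=2975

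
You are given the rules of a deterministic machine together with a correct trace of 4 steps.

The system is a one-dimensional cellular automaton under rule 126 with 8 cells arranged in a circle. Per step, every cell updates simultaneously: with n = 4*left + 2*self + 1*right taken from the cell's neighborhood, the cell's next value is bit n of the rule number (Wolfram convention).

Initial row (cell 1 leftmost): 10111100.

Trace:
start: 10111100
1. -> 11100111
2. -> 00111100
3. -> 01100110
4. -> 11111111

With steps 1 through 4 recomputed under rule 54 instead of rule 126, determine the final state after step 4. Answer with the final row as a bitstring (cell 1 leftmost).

(re-executing steps 1..4 under rule 54; state before step 1: 10111100)
1. -> 11000011
2. -> 00100100
3. -> 01111110
4. -> 10000001

10000001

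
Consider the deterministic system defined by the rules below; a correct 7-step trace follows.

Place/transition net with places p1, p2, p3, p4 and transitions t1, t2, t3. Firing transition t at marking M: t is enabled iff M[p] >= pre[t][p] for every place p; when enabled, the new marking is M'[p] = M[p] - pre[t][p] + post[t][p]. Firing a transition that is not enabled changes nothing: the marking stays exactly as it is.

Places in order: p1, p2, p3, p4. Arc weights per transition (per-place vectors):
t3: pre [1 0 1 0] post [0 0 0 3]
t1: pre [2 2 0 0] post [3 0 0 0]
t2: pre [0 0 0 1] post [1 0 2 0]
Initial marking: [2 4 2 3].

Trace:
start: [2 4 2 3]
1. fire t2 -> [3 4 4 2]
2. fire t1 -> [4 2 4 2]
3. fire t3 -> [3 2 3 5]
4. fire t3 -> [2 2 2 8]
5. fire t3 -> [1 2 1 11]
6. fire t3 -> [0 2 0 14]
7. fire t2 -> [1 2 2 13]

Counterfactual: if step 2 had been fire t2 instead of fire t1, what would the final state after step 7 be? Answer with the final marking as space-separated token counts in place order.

1 4 4 12

(re-executing from step 2 with the substitution; state before step 2: [3 4 4 2])
2. fire t2 -> [4 4 6 1]
3. fire t3 -> [3 4 5 4]
4. fire t3 -> [2 4 4 7]
5. fire t3 -> [1 4 3 10]
6. fire t3 -> [0 4 2 13]
7. fire t2 -> [1 4 4 12]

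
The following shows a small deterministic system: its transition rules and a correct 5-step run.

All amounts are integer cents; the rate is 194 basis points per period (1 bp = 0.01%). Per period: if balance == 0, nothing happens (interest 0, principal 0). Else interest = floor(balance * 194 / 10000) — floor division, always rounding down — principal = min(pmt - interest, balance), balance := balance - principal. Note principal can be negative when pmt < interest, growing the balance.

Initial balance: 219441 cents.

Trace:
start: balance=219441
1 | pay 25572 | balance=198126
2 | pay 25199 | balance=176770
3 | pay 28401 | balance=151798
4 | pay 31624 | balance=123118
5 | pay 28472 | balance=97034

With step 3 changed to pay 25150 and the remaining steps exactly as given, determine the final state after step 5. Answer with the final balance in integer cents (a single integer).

(re-executing from step 3 with the substitution; state before step 3: balance=176770)
3 | pay 25150 | balance=155049
4 | pay 31624 | balance=126432
5 | pay 28472 | balance=100412

100412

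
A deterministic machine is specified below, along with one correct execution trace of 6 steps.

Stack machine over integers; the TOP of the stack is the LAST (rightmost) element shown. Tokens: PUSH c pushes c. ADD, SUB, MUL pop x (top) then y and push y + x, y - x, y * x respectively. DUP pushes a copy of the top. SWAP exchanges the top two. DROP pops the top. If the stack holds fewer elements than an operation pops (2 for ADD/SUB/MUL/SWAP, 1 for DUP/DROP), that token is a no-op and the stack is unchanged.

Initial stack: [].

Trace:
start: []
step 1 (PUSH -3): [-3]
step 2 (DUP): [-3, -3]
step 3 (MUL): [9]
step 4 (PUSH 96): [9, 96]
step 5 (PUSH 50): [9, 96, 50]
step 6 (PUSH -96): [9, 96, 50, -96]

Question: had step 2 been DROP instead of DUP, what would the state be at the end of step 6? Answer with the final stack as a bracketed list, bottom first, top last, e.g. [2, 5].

[96, 50, -96]

(re-executing from step 2 with the substitution; state before step 2: [-3])
step 2 (DROP): []
step 3 (MUL): []
step 4 (PUSH 96): [96]
step 5 (PUSH 50): [96, 50]
step 6 (PUSH -96): [96, 50, -96]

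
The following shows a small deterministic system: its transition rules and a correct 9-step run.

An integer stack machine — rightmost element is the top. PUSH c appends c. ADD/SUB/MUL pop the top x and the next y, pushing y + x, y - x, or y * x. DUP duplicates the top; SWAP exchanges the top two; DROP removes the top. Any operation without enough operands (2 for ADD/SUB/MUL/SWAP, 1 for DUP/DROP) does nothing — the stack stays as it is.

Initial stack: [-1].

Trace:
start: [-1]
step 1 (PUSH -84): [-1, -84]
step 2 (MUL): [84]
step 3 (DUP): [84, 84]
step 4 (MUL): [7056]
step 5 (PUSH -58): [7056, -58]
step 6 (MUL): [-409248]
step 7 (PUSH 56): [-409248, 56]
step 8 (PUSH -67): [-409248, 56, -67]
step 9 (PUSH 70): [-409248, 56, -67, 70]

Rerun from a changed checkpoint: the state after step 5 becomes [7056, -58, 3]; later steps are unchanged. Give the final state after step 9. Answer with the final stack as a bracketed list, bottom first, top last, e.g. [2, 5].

[7056, -174, 56, -67, 70]

state after step 5 := [7056, -58, 3]
step 6 (MUL): [7056, -174]
step 7 (PUSH 56): [7056, -174, 56]
step 8 (PUSH -67): [7056, -174, 56, -67]
step 9 (PUSH 70): [7056, -174, 56, -67, 70]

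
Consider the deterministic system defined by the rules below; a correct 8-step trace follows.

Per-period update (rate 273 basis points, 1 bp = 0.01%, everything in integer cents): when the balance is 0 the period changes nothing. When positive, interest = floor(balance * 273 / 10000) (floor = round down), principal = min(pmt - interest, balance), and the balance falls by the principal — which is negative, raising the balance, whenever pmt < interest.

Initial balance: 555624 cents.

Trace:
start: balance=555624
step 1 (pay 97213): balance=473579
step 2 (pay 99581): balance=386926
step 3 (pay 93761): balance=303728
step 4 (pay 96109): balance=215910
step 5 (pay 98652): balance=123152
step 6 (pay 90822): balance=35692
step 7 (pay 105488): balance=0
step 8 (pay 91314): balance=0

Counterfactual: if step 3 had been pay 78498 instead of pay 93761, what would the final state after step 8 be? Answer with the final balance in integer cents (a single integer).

(re-executing from step 3 with the substitution; state before step 3: balance=386926)
step 3 (pay 78498): balance=318991
step 4 (pay 96109): balance=231590
step 5 (pay 98652): balance=139260
step 6 (pay 90822): balance=52239
step 7 (pay 105488): balance=0
step 8 (pay 91314): balance=0

0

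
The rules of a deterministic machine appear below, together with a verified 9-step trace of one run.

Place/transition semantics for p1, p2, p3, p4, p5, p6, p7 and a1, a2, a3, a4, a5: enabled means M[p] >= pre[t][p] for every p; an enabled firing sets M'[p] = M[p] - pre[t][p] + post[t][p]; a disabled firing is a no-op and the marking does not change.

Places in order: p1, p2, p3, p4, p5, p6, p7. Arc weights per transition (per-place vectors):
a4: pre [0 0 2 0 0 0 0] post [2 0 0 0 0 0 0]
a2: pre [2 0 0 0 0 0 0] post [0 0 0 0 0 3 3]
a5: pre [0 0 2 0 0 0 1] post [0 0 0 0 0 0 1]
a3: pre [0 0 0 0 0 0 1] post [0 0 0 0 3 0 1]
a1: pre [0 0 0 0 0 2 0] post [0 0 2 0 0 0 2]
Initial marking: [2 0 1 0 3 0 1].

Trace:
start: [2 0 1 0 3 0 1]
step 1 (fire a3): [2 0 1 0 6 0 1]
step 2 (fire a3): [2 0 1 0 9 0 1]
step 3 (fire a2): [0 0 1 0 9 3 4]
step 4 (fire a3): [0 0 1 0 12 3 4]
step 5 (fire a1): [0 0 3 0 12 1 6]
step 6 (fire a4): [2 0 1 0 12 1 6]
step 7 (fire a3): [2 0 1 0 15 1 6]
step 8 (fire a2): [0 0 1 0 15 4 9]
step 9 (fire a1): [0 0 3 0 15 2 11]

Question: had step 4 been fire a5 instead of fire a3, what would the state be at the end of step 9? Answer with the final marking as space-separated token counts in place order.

(re-executing from step 4 with the substitution; state before step 4: [0 0 1 0 9 3 4])
step 4 (fire a5): [0 0 1 0 9 3 4]
step 5 (fire a1): [0 0 3 0 9 1 6]
step 6 (fire a4): [2 0 1 0 9 1 6]
step 7 (fire a3): [2 0 1 0 12 1 6]
step 8 (fire a2): [0 0 1 0 12 4 9]
step 9 (fire a1): [0 0 3 0 12 2 11]

0 0 3 0 12 2 11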